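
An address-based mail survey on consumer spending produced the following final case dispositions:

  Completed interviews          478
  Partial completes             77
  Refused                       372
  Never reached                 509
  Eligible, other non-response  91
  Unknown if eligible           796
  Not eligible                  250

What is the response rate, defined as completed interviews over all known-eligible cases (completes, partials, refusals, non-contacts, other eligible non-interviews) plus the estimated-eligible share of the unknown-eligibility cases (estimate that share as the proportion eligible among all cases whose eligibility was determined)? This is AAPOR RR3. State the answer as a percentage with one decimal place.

Num = 478
Determined eligible = 478 + 77 + 372 + 509 + 91 = 1527
e = 1527 / (1527 + 250) = 1527 / 1777 = 0.8593
Eligible share of unknowns = 0.8593 × 796 = 684.00
Denom = 1527 + 684.00 = 2211.00
RR3 = 478 / 2211.00 = 0.2162

21.6%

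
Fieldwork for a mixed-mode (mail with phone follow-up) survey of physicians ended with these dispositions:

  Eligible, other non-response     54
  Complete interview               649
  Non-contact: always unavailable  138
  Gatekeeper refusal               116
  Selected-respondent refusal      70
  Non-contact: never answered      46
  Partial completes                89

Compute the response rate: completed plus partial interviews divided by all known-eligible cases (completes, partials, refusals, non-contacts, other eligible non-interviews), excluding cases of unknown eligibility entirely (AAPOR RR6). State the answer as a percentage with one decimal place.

Refusal or break-off = 116 + 70 = 186
No contact after all attempts = 46 + 138 = 184
Num: 649 + 89 = 738
Denom: 649 + 89 + 186 + 184 + 54 = 1162
RR6 = 738 / 1162 = 0.6351

63.5%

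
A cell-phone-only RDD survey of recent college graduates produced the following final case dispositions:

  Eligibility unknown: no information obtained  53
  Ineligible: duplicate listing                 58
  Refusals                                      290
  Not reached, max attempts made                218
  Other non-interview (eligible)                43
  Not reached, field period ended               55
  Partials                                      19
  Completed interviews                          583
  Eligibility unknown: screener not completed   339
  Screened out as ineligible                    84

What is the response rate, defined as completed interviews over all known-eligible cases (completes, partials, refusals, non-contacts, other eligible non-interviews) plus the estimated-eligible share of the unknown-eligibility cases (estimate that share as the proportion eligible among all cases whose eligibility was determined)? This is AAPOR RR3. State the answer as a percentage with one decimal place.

Non-contacts = 55 + 218 = 273
Eligibility not determined = 339 + 53 = 392
Not eligible = 84 + 58 = 142
Top → 583
Determined eligible → 583 + 19 + 290 + 273 + 43 = 1208
e = 1208 / (1208 + 142) = 1208 / 1350 = 0.8948
Eligible share of unknowns → 0.8948 × 392 = 350.76
Denom → 1208 + 350.76 = 1558.76
RR3 = 583 / 1558.76 = 0.3740

37.4%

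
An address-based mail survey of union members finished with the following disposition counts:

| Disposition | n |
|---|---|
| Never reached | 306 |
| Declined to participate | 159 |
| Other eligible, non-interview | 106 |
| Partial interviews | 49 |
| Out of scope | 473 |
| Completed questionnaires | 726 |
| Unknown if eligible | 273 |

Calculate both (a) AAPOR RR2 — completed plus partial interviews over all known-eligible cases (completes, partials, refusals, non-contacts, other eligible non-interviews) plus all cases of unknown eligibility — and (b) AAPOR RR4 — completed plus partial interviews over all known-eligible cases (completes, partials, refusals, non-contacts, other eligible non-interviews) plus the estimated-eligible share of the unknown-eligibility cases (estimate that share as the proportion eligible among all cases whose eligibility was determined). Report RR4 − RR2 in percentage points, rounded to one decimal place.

Num → 726 + 49 = 775
Base → 726 + 49 + 159 + 306 + 106 + 273 = 1619
RR2 = 775 / 1619 = 0.4787
Eligible (known) → 726 + 49 + 159 + 306 + 106 = 1346
e = 1346 / (1346 + 473) = 1346 / 1819 = 0.7400
Estimated eligible among unknowns → 0.7400 × 273 = 202.02
Base → 1346 + 202.02 = 1548.02
RR4 = 775 / 1548.02 = 0.5006
Difference = 50.06 − 47.87 = 2.19 percentage points

2.2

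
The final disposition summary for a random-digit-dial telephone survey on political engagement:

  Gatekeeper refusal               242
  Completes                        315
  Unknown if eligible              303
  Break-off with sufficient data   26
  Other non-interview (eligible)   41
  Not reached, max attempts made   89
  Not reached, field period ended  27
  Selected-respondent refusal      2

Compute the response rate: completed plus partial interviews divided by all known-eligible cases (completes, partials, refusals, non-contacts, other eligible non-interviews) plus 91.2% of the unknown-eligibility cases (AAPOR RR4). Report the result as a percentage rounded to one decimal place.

Refusals = 242 + 2 = 244
No answer / not reached = 27 + 89 = 116
Numerator: 315 + 26 = 341
Determined eligible: 315 + 26 + 244 + 116 + 41 = 742
e × U: 0.9120 × 303 = 276.34
Denom: 742 + 276.34 = 1018.34
RR4 = 341 / 1018.34 = 0.3349

33.5%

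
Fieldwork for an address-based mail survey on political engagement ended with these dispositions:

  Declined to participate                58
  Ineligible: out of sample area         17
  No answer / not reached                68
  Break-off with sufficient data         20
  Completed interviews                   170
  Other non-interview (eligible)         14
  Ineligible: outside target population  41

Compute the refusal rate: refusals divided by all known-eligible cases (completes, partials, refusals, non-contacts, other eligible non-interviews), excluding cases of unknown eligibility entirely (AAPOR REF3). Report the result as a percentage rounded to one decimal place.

Ineligible = 41 + 17 = 58
Num = 58
Denom = 170 + 20 + 58 + 68 + 14 = 330
REF3 = 58 / 330 = 0.1758

17.6%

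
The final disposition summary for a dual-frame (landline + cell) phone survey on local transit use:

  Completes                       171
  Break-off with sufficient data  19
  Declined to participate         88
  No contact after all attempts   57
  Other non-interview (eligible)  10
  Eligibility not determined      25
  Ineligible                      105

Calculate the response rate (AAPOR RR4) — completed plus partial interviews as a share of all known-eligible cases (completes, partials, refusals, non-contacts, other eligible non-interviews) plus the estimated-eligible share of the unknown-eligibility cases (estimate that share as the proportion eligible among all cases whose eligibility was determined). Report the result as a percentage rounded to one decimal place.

52.2%

Num → 171 + 19 = 190
Known eligible → 171 + 19 + 88 + 57 + 10 = 345
e = 345 / (345 + 105) = 345 / 450 = 0.7667
e × U → 0.7667 × 25 = 19.17
Base → 345 + 19.17 = 364.17
RR4 = 190 / 364.17 = 0.5217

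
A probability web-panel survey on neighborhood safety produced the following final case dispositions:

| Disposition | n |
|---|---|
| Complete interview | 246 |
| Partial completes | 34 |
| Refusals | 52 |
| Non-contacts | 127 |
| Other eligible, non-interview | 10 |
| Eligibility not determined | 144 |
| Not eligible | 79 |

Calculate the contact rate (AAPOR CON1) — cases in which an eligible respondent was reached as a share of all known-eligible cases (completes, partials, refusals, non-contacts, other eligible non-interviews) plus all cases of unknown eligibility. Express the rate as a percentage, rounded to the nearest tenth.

55.8%

Top = 246 + 34 + 52 + 10 = 342
Base = 246 + 34 + 52 + 127 + 10 + 144 = 613
CON1 = 342 / 613 = 0.5579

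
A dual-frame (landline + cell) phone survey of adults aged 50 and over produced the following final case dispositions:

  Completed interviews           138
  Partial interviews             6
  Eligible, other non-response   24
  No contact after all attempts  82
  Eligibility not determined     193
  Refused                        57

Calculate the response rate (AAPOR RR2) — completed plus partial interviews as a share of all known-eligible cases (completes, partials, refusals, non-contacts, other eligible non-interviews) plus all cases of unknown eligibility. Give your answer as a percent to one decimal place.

Num: 138 + 6 = 144
Denominator: 138 + 6 + 57 + 82 + 24 + 193 = 500
RR2 = 144 / 500 = 0.2880

28.8%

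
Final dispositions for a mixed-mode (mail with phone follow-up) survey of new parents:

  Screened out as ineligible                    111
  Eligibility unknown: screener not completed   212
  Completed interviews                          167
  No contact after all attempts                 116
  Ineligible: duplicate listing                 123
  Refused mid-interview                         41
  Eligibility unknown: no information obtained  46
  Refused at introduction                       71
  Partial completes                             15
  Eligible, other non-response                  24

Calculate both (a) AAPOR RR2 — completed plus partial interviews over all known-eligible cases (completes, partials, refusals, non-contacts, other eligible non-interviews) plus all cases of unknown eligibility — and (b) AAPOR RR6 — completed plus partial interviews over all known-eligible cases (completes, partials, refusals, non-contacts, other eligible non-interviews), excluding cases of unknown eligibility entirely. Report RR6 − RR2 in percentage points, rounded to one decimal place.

Refusal or break-off = 71 + 41 = 112
Unknown if eligible = 212 + 46 = 258
Out of scope = 111 + 123 = 234
Num → 167 + 15 = 182
Denom → 167 + 15 + 112 + 116 + 24 + 258 = 692
RR2 = 182 / 692 = 0.2630
Denom → 167 + 15 + 112 + 116 + 24 = 434
RR6 = 182 / 434 = 0.4194
Difference = 41.94 − 26.30 = 15.64 percentage points

15.6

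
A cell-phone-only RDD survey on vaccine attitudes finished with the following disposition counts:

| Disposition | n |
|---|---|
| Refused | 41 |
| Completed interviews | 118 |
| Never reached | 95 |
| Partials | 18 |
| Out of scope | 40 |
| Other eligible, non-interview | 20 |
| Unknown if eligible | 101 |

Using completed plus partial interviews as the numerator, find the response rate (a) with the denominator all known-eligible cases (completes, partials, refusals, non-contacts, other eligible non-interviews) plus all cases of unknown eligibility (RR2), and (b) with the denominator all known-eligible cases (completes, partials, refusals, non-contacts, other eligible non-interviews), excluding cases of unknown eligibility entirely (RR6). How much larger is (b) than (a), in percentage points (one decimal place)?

Numerator → 118 + 18 = 136
Denominator → 118 + 18 + 41 + 95 + 20 + 101 = 393
RR2 = 136 / 393 = 0.3461
Denominator → 118 + 18 + 41 + 95 + 20 = 292
RR6 = 136 / 292 = 0.4658
Difference = 46.58 − 34.61 = 11.97 percentage points

12.0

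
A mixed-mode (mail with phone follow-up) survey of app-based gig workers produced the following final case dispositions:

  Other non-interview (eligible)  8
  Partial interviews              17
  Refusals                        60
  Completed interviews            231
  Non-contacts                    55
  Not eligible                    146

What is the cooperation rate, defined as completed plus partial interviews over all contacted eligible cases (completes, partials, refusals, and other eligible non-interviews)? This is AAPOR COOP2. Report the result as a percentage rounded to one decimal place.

Num → 231 + 17 = 248
Base → 231 + 17 + 60 + 8 = 316
COOP2 = 248 / 316 = 0.7848

78.5%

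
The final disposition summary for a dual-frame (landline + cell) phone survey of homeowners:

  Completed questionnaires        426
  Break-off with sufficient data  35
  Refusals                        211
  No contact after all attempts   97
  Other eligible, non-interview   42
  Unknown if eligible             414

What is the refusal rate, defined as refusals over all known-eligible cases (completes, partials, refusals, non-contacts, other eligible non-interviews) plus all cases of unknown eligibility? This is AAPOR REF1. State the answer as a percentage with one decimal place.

Top = 211
Denom = 426 + 35 + 211 + 97 + 42 + 414 = 1225
REF1 = 211 / 1225 = 0.1722

17.2%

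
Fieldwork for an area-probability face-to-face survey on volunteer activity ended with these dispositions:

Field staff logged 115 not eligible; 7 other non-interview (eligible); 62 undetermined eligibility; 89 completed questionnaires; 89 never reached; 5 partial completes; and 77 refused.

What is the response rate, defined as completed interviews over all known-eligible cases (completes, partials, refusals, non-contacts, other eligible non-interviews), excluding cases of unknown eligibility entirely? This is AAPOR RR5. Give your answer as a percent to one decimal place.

33.3%

Numerator = 89
Base = 89 + 5 + 77 + 89 + 7 = 267
RR5 = 89 / 267 = 0.3333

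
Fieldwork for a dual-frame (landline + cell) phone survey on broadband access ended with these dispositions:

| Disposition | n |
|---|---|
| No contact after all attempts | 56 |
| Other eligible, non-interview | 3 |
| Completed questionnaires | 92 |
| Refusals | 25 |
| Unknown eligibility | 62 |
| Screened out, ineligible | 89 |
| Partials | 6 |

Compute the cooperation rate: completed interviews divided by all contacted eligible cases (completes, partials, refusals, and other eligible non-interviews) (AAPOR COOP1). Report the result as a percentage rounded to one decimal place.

73.0%

Numerator: 92
Denom: 92 + 6 + 25 + 3 = 126
COOP1 = 92 / 126 = 0.7302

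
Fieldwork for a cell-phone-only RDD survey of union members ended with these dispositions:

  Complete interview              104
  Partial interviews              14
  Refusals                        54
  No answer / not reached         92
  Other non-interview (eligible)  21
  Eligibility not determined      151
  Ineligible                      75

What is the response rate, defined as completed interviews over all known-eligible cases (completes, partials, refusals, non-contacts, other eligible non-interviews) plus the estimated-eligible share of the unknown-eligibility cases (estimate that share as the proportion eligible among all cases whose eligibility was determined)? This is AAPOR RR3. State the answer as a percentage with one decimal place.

Numerator: 104
Eligible (known): 104 + 14 + 54 + 92 + 21 = 285
e = 285 / (285 + 75) = 285 / 360 = 0.7917
Eligible share of unknowns: 0.7917 × 151 = 119.55
Denominator: 285 + 119.55 = 404.55
RR3 = 104 / 404.55 = 0.2571

25.7%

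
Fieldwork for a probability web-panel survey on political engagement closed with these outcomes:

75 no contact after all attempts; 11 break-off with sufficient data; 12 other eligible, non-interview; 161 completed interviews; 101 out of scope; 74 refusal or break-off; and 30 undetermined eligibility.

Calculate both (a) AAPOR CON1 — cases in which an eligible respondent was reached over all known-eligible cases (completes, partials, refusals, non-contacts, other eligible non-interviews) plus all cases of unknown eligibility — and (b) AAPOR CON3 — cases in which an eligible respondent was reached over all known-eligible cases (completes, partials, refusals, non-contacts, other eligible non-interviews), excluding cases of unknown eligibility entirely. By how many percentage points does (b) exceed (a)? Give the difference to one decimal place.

6.4

Num = 161 + 11 + 74 + 12 = 258
Denom = 161 + 11 + 74 + 75 + 12 + 30 = 363
CON1 = 258 / 363 = 0.7107
Denom = 161 + 11 + 74 + 75 + 12 = 333
CON3 = 258 / 333 = 0.7748
Difference = 77.48 − 71.07 = 6.41 percentage points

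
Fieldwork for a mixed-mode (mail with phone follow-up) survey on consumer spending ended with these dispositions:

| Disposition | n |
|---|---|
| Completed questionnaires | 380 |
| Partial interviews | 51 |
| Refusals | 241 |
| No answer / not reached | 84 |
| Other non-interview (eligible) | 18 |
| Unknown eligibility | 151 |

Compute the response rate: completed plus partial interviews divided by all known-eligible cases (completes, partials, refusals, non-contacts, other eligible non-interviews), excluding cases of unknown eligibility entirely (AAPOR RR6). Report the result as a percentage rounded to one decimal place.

Top: 380 + 51 = 431
Denom: 380 + 51 + 241 + 84 + 18 = 774
RR6 = 431 / 774 = 0.5568

55.7%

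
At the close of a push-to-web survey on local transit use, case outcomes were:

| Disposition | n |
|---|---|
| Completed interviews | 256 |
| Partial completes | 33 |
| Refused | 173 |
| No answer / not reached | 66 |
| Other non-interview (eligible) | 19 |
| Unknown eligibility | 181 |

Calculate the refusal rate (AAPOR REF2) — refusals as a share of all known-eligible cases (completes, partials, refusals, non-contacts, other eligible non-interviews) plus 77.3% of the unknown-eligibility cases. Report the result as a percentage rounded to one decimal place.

Numerator → 173
Determined eligible → 256 + 33 + 173 + 66 + 19 = 547
e × U → 0.7730 × 181 = 139.91
Denominator → 547 + 139.91 = 686.91
REF2 = 173 / 686.91 = 0.2519

25.2%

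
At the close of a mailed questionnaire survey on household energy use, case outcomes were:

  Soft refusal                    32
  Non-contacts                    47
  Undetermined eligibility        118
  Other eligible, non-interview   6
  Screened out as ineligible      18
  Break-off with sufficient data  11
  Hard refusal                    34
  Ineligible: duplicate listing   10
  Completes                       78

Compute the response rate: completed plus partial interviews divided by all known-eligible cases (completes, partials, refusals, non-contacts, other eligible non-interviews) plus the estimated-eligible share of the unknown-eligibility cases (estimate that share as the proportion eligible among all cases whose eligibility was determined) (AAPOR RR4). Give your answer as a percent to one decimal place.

28.5%

Declined to participate = 34 + 32 = 66
Out of scope = 18 + 10 = 28
Top = 78 + 11 = 89
Known eligible = 78 + 11 + 66 + 47 + 6 = 208
e = 208 / (208 + 28) = 208 / 236 = 0.8814
Estimated eligible among unknowns = 0.8814 × 118 = 104.01
Base = 208 + 104.01 = 312.01
RR4 = 89 / 312.01 = 0.2852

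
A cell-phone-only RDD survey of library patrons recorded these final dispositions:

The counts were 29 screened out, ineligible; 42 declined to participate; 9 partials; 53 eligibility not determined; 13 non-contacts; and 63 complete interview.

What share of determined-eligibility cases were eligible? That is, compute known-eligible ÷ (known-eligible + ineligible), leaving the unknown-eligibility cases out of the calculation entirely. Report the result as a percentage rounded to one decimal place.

Known eligible = 63 + 9 + 42 + 13 = 127
e = 127 / (127 + 29) = 127 / 156 = 0.8141

81.4%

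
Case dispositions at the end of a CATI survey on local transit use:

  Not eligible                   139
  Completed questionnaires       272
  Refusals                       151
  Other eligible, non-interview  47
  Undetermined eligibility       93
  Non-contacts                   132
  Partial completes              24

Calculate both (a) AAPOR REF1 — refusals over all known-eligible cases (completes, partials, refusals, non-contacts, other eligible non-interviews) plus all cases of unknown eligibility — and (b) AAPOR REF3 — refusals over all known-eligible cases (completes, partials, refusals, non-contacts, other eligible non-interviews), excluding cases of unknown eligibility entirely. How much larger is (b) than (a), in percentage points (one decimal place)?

Num = 151
Denominator = 272 + 24 + 151 + 132 + 47 + 93 = 719
REF1 = 151 / 719 = 0.2100
Denominator = 272 + 24 + 151 + 132 + 47 = 626
REF3 = 151 / 626 = 0.2412
Difference = 24.12 − 21.00 = 3.12 percentage points

3.1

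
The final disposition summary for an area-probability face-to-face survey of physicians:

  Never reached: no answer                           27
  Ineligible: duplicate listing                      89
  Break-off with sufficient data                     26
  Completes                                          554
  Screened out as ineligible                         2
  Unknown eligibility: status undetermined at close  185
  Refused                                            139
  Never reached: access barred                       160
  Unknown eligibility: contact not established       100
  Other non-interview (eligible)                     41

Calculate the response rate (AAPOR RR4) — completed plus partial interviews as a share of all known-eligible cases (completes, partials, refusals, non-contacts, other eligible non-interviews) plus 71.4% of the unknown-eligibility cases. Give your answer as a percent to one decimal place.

50.4%

Non-contacts = 27 + 160 = 187
Eligibility not determined = 100 + 185 = 285
Screened out, ineligible = 2 + 89 = 91
Top = 554 + 26 = 580
Determined eligible = 554 + 26 + 139 + 187 + 41 = 947
Estimated eligible among unknowns = 0.7140 × 285 = 203.49
Denominator = 947 + 203.49 = 1150.49
RR4 = 580 / 1150.49 = 0.5041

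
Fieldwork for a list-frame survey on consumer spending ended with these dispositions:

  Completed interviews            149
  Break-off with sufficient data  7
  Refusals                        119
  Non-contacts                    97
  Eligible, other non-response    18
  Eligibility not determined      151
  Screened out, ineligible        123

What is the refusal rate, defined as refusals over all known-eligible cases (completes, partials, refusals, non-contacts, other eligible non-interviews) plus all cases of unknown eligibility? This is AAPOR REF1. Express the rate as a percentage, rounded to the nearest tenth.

Numerator → 119
Base → 149 + 7 + 119 + 97 + 18 + 151 = 541
REF1 = 119 / 541 = 0.2200

22.0%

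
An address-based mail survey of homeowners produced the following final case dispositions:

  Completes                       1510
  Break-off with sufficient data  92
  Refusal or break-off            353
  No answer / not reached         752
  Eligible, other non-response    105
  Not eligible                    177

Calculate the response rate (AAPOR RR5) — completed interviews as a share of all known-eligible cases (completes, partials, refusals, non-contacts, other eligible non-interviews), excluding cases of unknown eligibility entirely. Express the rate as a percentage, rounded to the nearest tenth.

53.7%

Num = 1510
Base = 1510 + 92 + 353 + 752 + 105 = 2812
RR5 = 1510 / 2812 = 0.5370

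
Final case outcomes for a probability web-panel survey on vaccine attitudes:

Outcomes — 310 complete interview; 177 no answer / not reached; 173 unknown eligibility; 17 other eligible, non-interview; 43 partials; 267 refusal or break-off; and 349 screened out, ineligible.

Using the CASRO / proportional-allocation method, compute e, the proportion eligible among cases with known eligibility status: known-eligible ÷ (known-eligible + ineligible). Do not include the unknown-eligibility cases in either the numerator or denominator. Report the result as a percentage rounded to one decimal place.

Known eligible → 310 + 43 + 267 + 177 + 17 = 814
e = 814 / (814 + 349) = 814 / 1163 = 0.6999

70.0%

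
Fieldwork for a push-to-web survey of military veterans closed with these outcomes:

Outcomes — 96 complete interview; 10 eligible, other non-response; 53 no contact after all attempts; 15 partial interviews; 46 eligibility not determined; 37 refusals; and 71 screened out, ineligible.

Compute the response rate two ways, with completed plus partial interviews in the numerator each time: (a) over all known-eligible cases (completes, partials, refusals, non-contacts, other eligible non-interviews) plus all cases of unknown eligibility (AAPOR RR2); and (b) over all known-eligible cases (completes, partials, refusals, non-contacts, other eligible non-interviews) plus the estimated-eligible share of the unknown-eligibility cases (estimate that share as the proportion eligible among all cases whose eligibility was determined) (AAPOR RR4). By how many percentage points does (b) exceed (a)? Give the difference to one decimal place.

2.0

Top: 96 + 15 = 111
Denom: 96 + 15 + 37 + 53 + 10 + 46 = 257
RR2 = 111 / 257 = 0.4319
Determined eligible: 96 + 15 + 37 + 53 + 10 = 211
e = 211 / (211 + 71) = 211 / 282 = 0.7482
Eligible share of unknowns: 0.7482 × 46 = 34.42
Denom: 211 + 34.42 = 245.42
RR4 = 111 / 245.42 = 0.4523
Difference = 45.23 − 43.19 = 2.04 percentage points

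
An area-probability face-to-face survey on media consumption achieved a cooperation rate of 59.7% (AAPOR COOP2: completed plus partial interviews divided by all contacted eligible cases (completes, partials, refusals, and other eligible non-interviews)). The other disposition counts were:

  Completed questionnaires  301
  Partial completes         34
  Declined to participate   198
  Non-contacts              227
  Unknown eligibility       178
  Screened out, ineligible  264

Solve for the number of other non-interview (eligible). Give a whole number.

Top: 301 + 34 = 335
COOP2 = 335 / D = 0.597
D = 335 / 0.597 = 561.1
Other denominator terms total 533
other non-interview (eligible) = 561.1 − 533 ≈ 28

28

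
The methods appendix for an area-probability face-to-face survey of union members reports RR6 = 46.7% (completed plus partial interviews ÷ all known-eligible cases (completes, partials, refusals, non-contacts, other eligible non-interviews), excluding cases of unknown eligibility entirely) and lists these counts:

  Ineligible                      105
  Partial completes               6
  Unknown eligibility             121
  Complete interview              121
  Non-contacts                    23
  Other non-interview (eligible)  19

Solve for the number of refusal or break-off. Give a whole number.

103

Num = 121 + 6 = 127
RR6 = 127 / D = 0.467
D = 127 / 0.467 = 271.9
Other denominator terms total 169
refusal or break-off = 271.9 − 169 ≈ 103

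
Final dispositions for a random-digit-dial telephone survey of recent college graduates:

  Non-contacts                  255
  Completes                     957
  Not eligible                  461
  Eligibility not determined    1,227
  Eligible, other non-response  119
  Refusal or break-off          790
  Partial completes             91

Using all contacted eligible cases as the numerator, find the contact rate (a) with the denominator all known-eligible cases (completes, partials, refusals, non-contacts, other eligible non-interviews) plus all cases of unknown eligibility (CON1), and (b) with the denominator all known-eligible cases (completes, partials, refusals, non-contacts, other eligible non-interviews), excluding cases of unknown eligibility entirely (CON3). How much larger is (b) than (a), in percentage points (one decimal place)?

Numerator → 957 + 91 + 790 + 119 = 1957
Base → 957 + 91 + 790 + 255 + 119 + 1227 = 3439
CON1 = 1957 / 3439 = 0.5691
Base → 957 + 91 + 790 + 255 + 119 = 2212
CON3 = 1957 / 2212 = 0.8847
Difference = 88.47 − 56.91 = 31.56 percentage points

31.6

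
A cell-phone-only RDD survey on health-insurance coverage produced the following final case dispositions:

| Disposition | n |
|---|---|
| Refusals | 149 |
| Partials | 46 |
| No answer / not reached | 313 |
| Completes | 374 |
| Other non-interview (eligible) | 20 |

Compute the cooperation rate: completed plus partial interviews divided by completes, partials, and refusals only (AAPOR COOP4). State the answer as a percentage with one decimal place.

73.8%

Top → 374 + 46 = 420
Denom → 374 + 46 + 149 = 569
COOP4 = 420 / 569 = 0.7381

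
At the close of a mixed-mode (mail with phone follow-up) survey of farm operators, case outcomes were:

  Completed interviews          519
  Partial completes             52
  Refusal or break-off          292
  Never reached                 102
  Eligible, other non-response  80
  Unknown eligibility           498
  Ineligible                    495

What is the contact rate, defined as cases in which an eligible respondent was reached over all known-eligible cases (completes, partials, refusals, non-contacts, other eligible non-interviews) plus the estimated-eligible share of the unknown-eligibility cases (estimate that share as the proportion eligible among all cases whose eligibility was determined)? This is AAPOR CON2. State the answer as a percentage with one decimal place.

Top: 519 + 52 + 292 + 80 = 943
Determined eligible: 519 + 52 + 292 + 102 + 80 = 1045
e = 1045 / (1045 + 495) = 1045 / 1540 = 0.6786
Estimated eligible among unknowns: 0.6786 × 498 = 337.94
Base: 1045 + 337.94 = 1382.94
CON2 = 943 / 1382.94 = 0.6819

68.2%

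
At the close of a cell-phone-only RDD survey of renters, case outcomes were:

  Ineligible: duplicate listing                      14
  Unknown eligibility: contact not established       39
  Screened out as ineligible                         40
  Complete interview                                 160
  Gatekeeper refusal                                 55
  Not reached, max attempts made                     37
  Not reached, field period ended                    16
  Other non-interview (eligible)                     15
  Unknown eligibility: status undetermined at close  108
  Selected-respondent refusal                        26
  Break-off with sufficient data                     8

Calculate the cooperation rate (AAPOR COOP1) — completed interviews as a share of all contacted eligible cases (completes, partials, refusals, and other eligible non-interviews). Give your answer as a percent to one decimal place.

Refused = 55 + 26 = 81
No contact after all attempts = 16 + 37 = 53
Undetermined eligibility = 39 + 108 = 147
Ineligible = 40 + 14 = 54
Num: 160
Base: 160 + 8 + 81 + 15 = 264
COOP1 = 160 / 264 = 0.6061

60.6%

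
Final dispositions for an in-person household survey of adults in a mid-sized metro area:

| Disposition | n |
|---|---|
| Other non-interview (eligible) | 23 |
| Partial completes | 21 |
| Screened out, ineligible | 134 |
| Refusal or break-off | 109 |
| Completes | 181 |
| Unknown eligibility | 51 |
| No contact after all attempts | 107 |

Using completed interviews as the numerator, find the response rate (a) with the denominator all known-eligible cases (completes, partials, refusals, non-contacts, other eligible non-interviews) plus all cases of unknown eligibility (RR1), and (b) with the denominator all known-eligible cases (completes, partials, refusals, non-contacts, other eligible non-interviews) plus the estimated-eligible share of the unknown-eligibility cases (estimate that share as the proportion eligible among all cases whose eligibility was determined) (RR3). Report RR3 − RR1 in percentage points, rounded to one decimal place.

0.9

Top = 181
Denom = 181 + 21 + 109 + 107 + 23 + 51 = 492
RR1 = 181 / 492 = 0.3679
Known eligible = 181 + 21 + 109 + 107 + 23 = 441
e = 441 / (441 + 134) = 441 / 575 = 0.7670
e × U = 0.7670 × 51 = 39.12
Denom = 441 + 39.12 = 480.12
RR3 = 181 / 480.12 = 0.3770
Difference = 37.70 − 36.79 = 0.91 percentage points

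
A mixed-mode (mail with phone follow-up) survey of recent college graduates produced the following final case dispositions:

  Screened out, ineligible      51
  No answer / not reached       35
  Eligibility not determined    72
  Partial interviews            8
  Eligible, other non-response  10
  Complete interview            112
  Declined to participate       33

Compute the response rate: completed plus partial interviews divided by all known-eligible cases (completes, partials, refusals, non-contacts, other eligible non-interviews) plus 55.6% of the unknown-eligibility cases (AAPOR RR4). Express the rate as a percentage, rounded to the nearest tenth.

Numerator: 112 + 8 = 120
Eligible (known): 112 + 8 + 33 + 35 + 10 = 198
Estimated eligible among unknowns: 0.5560 × 72 = 40.03
Base: 198 + 40.03 = 238.03
RR4 = 120 / 238.03 = 0.5041

50.4%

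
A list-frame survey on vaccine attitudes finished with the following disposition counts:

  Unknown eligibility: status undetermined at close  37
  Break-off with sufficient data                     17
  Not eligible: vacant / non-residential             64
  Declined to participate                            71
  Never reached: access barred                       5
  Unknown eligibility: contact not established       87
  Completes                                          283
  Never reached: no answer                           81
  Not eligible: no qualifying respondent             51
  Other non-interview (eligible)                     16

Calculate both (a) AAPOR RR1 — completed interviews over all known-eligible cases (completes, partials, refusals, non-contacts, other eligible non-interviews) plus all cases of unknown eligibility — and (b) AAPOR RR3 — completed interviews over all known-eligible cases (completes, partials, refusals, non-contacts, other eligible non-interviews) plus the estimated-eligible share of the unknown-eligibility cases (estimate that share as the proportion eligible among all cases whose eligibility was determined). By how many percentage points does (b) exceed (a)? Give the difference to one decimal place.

2.0

No answer / not reached = 81 + 5 = 86
Unknown if eligible = 87 + 37 = 124
Ineligible = 51 + 64 = 115
Num: 283
Denominator: 283 + 17 + 71 + 86 + 16 + 124 = 597
RR1 = 283 / 597 = 0.4740
Determined eligible: 283 + 17 + 71 + 86 + 16 = 473
e = 473 / (473 + 115) = 473 / 588 = 0.8044
Eligible share of unknowns: 0.8044 × 124 = 99.75
Denominator: 473 + 99.75 = 572.75
RR3 = 283 / 572.75 = 0.4941
Difference = 49.41 − 47.40 = 2.01 percentage points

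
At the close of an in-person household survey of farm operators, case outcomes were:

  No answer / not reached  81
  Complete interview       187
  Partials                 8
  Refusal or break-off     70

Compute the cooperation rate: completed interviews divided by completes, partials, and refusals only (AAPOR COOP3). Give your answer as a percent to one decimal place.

70.6%

Numerator = 187
Base = 187 + 8 + 70 = 265
COOP3 = 187 / 265 = 0.7057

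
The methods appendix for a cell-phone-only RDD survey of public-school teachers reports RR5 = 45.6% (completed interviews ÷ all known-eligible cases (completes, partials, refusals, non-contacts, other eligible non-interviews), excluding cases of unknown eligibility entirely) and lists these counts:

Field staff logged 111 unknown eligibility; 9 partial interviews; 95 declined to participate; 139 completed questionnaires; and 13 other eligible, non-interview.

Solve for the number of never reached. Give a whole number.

RR5 = 139 / D = 0.456
D = 139 / 0.456 = 304.8
Rest of base = 256
never reached = 304.8 − 256 ≈ 49

49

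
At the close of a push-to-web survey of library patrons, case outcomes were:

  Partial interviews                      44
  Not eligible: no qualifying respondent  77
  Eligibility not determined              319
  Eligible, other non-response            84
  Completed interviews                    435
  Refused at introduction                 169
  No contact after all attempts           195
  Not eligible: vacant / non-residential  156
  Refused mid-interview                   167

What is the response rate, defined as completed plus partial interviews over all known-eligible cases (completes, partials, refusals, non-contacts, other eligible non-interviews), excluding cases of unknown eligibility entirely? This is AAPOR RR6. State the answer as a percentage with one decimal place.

Refusal or break-off = 169 + 167 = 336
Out of scope = 77 + 156 = 233
Num = 435 + 44 = 479
Base = 435 + 44 + 336 + 195 + 84 = 1094
RR6 = 479 / 1094 = 0.4378

43.8%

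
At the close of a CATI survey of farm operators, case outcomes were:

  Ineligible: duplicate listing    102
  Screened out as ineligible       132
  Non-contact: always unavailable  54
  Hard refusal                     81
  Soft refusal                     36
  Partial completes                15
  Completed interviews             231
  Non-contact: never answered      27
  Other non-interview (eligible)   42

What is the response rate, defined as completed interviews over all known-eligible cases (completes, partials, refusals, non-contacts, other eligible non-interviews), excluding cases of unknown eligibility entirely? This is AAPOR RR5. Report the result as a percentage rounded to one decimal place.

Declined to participate = 81 + 36 = 117
Non-contacts = 27 + 54 = 81
Screened out, ineligible = 132 + 102 = 234
Num: 231
Denom: 231 + 15 + 117 + 81 + 42 = 486
RR5 = 231 / 486 = 0.4753

47.5%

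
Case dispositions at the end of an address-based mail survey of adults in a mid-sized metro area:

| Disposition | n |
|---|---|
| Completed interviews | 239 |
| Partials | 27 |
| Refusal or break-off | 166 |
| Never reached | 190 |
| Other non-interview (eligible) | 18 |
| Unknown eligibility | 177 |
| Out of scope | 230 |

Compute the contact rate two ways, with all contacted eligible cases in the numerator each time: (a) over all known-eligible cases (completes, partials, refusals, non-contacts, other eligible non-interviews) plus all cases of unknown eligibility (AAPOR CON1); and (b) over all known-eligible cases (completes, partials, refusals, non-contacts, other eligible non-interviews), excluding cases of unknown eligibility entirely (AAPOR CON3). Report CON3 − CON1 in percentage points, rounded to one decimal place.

Top = 239 + 27 + 166 + 18 = 450
Denominator = 239 + 27 + 166 + 190 + 18 + 177 = 817
CON1 = 450 / 817 = 0.5508
Denominator = 239 + 27 + 166 + 190 + 18 = 640
CON3 = 450 / 640 = 0.7031
Difference = 70.31 − 55.08 = 15.23 percentage points

15.2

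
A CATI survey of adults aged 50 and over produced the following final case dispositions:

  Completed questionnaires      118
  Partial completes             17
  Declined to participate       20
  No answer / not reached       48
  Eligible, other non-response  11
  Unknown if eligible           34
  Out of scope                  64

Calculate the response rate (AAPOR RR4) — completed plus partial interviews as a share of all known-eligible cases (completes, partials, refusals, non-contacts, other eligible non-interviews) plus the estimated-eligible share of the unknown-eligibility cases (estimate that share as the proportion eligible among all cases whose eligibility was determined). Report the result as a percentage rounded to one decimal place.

56.2%

Top: 118 + 17 = 135
Known eligible: 118 + 17 + 20 + 48 + 11 = 214
e = 214 / (214 + 64) = 214 / 278 = 0.7698
Eligible share of unknowns: 0.7698 × 34 = 26.17
Base: 214 + 26.17 = 240.17
RR4 = 135 / 240.17 = 0.5621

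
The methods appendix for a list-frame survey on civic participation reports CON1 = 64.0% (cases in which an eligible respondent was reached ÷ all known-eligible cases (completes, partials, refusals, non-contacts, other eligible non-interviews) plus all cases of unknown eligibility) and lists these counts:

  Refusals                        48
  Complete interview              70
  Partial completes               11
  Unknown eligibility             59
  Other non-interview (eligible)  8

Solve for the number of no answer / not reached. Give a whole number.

Top → 70 + 11 + 48 + 8 = 137
CON1 = 137 / D = 0.640
D = 137 / 0.640 = 214.1
Rest of base = 196
no answer / not reached = 214.1 − 196 ≈ 18

18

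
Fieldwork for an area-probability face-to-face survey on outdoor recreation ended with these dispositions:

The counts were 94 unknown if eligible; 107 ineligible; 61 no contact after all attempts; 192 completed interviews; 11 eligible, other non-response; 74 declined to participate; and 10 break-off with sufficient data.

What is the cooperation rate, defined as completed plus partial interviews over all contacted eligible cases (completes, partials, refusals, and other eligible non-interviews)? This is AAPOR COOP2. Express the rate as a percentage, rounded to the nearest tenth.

70.4%

Num → 192 + 10 = 202
Denominator → 192 + 10 + 74 + 11 = 287
COOP2 = 202 / 287 = 0.7038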